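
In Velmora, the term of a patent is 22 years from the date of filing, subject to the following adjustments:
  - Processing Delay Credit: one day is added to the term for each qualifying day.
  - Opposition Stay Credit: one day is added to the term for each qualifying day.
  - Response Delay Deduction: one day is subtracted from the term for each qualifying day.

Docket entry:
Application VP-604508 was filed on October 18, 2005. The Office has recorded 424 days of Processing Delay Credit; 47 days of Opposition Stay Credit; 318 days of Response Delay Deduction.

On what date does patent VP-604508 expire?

March 19, 2028

Base term: filing date + 22 years → 18 October 2027.
Processing Delay Credit: +424 days → 15 December 2028.
Opposition Stay Credit: +47 days → 31 January 2029.
Response Delay Deduction: −318 days → 19 March 2028.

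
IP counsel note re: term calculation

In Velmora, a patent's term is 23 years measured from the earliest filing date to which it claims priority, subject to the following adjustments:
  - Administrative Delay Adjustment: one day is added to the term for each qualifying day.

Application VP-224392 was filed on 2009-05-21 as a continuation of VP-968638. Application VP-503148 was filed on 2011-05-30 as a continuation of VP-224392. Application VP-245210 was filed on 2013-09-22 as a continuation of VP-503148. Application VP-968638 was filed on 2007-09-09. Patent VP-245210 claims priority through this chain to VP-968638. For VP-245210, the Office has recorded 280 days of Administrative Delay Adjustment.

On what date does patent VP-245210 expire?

Earliest priority filing: 9 September 2007.
Base term: 9 September 2007 + 23 years → 9 September 2030.
Administrative Delay Adjustment: +280 days → 16 June 2031.

June 16, 2031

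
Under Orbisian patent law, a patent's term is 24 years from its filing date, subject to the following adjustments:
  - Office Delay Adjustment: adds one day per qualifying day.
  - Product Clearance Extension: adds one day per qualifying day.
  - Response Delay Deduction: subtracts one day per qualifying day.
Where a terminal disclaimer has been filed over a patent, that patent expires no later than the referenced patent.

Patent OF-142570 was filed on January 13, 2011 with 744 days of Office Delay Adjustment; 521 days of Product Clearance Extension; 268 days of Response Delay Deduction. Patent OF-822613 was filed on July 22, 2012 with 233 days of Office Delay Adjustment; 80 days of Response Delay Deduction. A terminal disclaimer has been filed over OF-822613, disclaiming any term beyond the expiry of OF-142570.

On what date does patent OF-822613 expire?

Natural term of OF-822613:
  Base: filing + 24 years → 22 July 2036.
  Office Delay Adjustment: +233 days → 12 March 2037.
  Response Delay Deduction: −80 days → 22 December 2036.
Expiry of referenced patent OF-142570:
  Base: filing + 24 years → 13 January 2035.
  Office Delay Adjustment: +744 days → 26 January 2037.
  Product Clearance Extension: +521 days → 1 July 2038.
  Response Delay Deduction: −268 days → 6 October 2037.
Terminal disclaimer: OF-822613 expires on the earlier of 22 December 2036 and 6 October 2037.

2036-12-22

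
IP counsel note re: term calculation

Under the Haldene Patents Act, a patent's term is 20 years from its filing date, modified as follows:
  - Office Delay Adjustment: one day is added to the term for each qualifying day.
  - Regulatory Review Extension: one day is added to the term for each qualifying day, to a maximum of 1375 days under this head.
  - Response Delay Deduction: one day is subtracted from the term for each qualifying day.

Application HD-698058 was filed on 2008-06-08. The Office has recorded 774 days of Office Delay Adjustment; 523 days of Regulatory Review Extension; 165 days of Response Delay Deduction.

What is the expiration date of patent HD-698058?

2031-07-15

Base term: filing date + 20 years → 8 June 2028.
Office Delay Adjustment: +774 days → 22 July 2030.
Regulatory Review Extension: 523 days (within the 1375-day cap) → +523 days → 27 December 2031.
Response Delay Deduction: −165 days → 15 July 2031.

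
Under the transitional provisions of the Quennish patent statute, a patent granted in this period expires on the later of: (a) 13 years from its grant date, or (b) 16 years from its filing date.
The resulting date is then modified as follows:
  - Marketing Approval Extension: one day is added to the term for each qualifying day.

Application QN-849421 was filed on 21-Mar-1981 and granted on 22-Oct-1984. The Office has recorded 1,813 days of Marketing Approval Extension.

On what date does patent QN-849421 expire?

October 9, 2002

(a) grant + 13 years → 22 October 1997.
(b) filing + 16 years → 21 March 1997.
Later of the two: 22 October 1997.
Marketing Approval Extension: +1813 days → 9 October 2002.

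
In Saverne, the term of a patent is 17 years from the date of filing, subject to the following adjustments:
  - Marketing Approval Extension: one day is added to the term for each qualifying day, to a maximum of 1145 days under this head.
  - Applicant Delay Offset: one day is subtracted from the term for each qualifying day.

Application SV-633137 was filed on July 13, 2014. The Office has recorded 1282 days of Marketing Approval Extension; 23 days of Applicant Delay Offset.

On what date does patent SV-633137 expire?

2034-08-08

Base term: filing date + 17 years → 13 July 2031.
Marketing Approval Extension: 1282 days claimed exceeds the 1145-day cap, so +1145 days → 31 August 2034.
Applicant Delay Offset: −23 days → 8 August 2034.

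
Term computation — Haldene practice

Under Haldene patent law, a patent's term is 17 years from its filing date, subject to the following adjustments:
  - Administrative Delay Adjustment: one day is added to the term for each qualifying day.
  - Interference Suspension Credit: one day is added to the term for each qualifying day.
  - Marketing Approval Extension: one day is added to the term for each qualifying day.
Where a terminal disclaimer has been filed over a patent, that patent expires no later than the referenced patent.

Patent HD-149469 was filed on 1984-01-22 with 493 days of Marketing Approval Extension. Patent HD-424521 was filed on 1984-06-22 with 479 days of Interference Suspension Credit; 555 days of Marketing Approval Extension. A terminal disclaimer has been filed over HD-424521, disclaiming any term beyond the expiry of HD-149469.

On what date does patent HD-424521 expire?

Natural term of HD-424521:
  Base: filing + 17 years → 22 June 2001.
  Interference Suspension Credit: +479 days → 14 October 2002.
  Marketing Approval Extension: +555 days → 21 April 2004.
Expiry of referenced patent HD-149469:
  Base: filing + 17 years → 22 January 2001.
  Marketing Approval Extension: +493 days → 30 May 2002.
Terminal disclaimer: HD-424521 expires on the earlier of 21 April 2004 and 30 May 2002.

May 30, 2002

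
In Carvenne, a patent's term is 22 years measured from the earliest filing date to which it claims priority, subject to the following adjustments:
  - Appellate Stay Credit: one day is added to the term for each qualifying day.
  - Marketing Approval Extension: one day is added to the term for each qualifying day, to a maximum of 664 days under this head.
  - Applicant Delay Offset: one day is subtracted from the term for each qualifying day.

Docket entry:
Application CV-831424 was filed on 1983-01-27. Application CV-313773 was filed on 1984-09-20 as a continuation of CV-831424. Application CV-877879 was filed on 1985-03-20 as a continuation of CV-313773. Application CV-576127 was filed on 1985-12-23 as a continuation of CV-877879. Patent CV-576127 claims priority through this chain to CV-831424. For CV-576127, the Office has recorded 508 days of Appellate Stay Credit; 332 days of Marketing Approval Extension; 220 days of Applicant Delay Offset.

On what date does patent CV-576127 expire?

2006-10-09

Earliest priority filing: 27 January 1983.
Base term: 27 January 1983 + 22 years → 27 January 2005.
Appellate Stay Credit: +508 days → 19 June 2006.
Marketing Approval Extension: 332 days (within the 664-day cap) → +332 days → 17 May 2007.
Applicant Delay Offset: −220 days → 9 October 2006.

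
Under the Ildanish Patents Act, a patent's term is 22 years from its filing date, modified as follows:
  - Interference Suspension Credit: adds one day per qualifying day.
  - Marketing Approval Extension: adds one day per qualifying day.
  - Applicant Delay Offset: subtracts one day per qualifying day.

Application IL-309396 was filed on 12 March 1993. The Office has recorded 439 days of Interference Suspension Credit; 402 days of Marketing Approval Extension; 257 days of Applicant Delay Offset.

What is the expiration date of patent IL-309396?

2016-10-16

Base term: filing date + 22 years → 12 March 2015.
Interference Suspension Credit: +439 days → 24 May 2016.
Marketing Approval Extension: +402 days → 30 June 2017.
Applicant Delay Offset: −257 days → 16 October 2016.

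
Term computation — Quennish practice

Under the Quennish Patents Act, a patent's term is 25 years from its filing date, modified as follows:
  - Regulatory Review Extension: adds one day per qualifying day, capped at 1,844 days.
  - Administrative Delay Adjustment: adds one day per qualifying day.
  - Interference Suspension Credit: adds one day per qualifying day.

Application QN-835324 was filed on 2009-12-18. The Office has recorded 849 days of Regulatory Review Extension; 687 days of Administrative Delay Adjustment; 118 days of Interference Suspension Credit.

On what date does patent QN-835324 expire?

2039-06-29

Base term: filing date + 25 years → 18 December 2034.
Regulatory Review Extension: 849 days (within the 1844-day cap) → +849 days → 15 April 2037.
Administrative Delay Adjustment: +687 days → 3 March 2039.
Interference Suspension Credit: +118 days → 29 June 2039.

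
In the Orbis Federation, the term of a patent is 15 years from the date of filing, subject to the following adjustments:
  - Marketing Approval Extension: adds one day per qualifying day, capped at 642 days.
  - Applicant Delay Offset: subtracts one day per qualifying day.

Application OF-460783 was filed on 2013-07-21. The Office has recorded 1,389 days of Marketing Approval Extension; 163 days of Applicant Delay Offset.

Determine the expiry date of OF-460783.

November 12, 2029

Base term: filing date + 15 years → 21 July 2028.
Marketing Approval Extension: 1389 days claimed exceeds the 642-day cap, so +642 days → 24 April 2030.
Applicant Delay Offset: −163 days → 12 November 2029.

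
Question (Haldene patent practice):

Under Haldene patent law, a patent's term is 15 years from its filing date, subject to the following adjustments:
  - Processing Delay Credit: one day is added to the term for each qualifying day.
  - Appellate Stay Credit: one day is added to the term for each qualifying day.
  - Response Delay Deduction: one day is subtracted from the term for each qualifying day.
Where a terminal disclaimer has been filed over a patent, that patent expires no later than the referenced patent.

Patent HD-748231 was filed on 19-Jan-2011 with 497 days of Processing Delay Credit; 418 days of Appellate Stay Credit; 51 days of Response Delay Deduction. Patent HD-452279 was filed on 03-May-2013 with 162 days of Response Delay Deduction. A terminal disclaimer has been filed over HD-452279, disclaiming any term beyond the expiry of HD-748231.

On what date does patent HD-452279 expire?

November 23, 2027

Natural term of HD-452279:
  Base: filing + 15 years → 3 May 2028.
  Response Delay Deduction: −162 days → 23 November 2027.
Expiry of referenced patent HD-748231:
  Base: filing + 15 years → 19 January 2026.
  Processing Delay Credit: +497 days → 31 May 2027.
  Appellate Stay Credit: +418 days → 22 July 2028.
  Response Delay Deduction: −51 days → 1 June 2028.
Terminal disclaimer: HD-452279 expires on the earlier of 23 November 2027 and 1 June 2028.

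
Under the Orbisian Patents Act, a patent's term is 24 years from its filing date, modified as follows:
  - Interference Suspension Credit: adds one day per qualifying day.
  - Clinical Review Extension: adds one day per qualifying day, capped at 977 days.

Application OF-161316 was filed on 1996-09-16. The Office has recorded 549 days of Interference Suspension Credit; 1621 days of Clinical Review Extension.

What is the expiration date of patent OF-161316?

Base term: filing date + 24 years → 16 September 2020.
Interference Suspension Credit: +549 days → 19 March 2022.
Clinical Review Extension: 1621 days claimed exceeds the 977-day cap, so +977 days → 20 November 2024.

November 20, 2024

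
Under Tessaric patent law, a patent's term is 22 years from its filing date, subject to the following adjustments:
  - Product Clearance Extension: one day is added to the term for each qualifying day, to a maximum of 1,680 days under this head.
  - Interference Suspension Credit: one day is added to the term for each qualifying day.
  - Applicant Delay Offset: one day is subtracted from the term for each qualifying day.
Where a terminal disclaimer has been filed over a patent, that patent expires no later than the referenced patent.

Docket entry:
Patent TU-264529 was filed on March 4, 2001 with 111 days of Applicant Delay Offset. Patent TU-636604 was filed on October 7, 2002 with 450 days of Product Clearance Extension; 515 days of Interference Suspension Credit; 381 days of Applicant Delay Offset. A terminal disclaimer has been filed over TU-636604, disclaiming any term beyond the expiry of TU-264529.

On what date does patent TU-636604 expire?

Natural term of TU-636604:
  Base: filing + 22 years → 7 October 2024.
  Product Clearance Extension: 450 days (within the 1680-day cap) → +450 days → 31 December 2025.
  Interference Suspension Credit: +515 days → 30 May 2027.
  Applicant Delay Offset: −381 days → 14 May 2026.
Expiry of referenced patent TU-264529:
  Base: filing + 22 years → 4 March 2023.
  Applicant Delay Offset: −111 days → 13 November 2022.
Terminal disclaimer: TU-636604 expires on the earlier of 14 May 2026 and 13 November 2022.

2022-11-13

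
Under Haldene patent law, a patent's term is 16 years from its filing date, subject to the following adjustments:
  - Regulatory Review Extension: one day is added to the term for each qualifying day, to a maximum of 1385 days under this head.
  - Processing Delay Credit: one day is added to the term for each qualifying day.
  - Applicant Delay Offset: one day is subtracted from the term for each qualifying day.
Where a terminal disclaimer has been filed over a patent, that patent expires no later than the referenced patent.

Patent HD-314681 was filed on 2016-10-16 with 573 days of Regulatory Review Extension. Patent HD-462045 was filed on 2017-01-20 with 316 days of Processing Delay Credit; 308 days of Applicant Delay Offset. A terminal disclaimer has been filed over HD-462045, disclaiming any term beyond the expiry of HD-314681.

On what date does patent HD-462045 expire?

2033-01-28

Natural term of HD-462045:
  Base: filing + 16 years → 20 January 2033.
  Processing Delay Credit: +316 days → 2 December 2033.
  Applicant Delay Offset: −308 days → 28 January 2033.
Expiry of referenced patent HD-314681:
  Base: filing + 16 years → 16 October 2032.
  Regulatory Review Extension: 573 days (within the 1385-day cap) → +573 days → 12 May 2034.
Terminal disclaimer: HD-462045 expires on the earlier of 28 January 2033 and 12 May 2034.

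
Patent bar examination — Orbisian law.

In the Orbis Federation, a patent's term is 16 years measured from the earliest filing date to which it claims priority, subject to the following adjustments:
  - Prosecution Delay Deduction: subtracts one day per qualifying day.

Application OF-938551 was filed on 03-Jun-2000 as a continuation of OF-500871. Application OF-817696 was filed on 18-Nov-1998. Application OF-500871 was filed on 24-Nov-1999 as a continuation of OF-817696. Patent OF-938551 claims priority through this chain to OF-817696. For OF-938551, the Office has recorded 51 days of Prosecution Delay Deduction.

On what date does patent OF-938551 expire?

Earliest priority filing: 18 November 1998.
Base term: 18 November 1998 + 16 years → 18 November 2014.
Prosecution Delay Deduction: −51 days → 28 September 2014.

September 28, 2014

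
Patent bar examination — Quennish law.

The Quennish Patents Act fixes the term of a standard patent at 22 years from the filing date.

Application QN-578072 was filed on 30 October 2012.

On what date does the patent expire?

Filing date + 22 years → 30 October 2034.

2034-10-30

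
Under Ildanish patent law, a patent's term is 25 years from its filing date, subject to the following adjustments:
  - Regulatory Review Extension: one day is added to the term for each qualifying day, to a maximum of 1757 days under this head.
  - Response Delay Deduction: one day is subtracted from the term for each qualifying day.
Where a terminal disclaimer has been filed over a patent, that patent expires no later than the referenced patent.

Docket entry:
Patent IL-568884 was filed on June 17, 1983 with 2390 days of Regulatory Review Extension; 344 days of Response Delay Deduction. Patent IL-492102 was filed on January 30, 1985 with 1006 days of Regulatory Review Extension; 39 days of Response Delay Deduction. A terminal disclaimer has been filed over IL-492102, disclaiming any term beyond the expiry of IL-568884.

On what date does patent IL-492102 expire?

Natural term of IL-492102:
  Base: filing + 25 years → 30 January 2010.
  Regulatory Review Extension: 1006 days (within the 1757-day cap) → +1006 days → 1 November 2012.
  Response Delay Deduction: −39 days → 23 September 2012.
Expiry of referenced patent IL-568884:
  Base: filing + 25 years → 17 June 2008.
  Regulatory Review Extension: 2390 days claimed exceeds the 1757-day cap, so +1757 days → 9 April 2013.
  Response Delay Deduction: −344 days → 30 April 2012.
Terminal disclaimer: IL-492102 expires on the earlier of 23 September 2012 and 30 April 2012.

2012-04-30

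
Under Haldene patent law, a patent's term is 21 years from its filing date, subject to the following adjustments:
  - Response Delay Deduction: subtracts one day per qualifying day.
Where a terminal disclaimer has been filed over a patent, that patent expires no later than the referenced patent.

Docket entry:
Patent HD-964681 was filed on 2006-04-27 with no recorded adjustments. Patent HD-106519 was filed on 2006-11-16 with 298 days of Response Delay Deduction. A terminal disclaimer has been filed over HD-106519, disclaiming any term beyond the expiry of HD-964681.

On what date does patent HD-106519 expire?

2027-01-22

Natural term of HD-106519:
  Base: filing + 21 years → 16 November 2027.
  Response Delay Deduction: −298 days → 22 January 2027.
Expiry of referenced patent HD-964681:
  Base: filing + 21 years → 27 April 2027.
Terminal disclaimer: HD-106519 expires on the earlier of 22 January 2027 and 27 April 2027.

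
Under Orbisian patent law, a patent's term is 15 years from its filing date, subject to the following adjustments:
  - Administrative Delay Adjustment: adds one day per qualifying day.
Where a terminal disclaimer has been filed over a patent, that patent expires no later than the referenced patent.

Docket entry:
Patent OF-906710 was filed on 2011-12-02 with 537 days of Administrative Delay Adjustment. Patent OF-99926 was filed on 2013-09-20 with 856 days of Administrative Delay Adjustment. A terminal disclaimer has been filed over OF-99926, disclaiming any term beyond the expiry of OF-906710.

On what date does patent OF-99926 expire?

2028-05-22

Natural term of OF-99926:
  Base: filing + 15 years → 20 September 2028.
  Administrative Delay Adjustment: +856 days → 24 January 2031.
Expiry of referenced patent OF-906710:
  Base: filing + 15 years → 2 December 2026.
  Administrative Delay Adjustment: +537 days → 22 May 2028.
Terminal disclaimer: OF-99926 expires on the earlier of 24 January 2031 and 22 May 2028.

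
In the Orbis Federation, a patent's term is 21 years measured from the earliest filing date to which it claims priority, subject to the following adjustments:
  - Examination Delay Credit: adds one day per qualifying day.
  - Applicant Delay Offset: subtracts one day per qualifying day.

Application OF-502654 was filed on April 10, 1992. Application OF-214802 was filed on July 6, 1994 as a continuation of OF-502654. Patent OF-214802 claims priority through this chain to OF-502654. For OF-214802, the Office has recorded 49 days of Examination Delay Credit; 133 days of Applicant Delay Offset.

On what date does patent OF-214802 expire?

Earliest priority filing: 10 April 1992.
Base term: 10 April 1992 + 21 years → 10 April 2013.
Examination Delay Credit: +49 days → 29 May 2013.
Applicant Delay Offset: −133 days → 16 January 2013.

January 16, 2013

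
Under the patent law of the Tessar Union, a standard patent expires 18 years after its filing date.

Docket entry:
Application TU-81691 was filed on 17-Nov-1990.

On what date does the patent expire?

November 17, 2008

Filing date + 18 years → 17 November 2008.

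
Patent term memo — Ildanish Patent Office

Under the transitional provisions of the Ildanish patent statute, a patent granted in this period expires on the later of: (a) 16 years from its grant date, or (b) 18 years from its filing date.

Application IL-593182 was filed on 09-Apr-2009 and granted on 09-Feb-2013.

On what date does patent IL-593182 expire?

(a) grant + 16 years → 9 February 2029.
(b) filing + 18 years → 9 April 2027.
Later of the two: 9 February 2029.

2029-02-09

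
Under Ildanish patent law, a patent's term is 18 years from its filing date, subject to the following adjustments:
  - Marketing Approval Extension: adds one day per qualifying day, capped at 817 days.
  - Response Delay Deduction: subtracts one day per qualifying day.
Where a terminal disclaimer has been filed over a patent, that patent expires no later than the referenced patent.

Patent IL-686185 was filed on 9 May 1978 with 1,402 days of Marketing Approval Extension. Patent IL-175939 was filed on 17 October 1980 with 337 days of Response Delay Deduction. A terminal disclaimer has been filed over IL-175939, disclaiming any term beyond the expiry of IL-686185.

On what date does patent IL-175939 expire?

Natural term of IL-175939:
  Base: filing + 18 years → 17 October 1998.
  Response Delay Deduction: −337 days → 14 November 1997.
Expiry of referenced patent IL-686185:
  Base: filing + 18 years → 9 May 1996.
  Marketing Approval Extension: 1402 days claimed exceeds the 817-day cap, so +817 days → 4 August 1998.
Terminal disclaimer: IL-175939 expires on the earlier of 14 November 1997 and 4 August 1998.

1997-11-14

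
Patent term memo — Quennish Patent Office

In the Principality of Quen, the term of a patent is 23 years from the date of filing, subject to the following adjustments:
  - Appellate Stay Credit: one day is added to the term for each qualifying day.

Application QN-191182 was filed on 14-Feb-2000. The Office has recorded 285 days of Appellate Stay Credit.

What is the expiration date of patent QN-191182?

Base term: filing date + 23 years → 14 February 2023.
Appellate Stay Credit: +285 days → 26 November 2023.

2023-11-26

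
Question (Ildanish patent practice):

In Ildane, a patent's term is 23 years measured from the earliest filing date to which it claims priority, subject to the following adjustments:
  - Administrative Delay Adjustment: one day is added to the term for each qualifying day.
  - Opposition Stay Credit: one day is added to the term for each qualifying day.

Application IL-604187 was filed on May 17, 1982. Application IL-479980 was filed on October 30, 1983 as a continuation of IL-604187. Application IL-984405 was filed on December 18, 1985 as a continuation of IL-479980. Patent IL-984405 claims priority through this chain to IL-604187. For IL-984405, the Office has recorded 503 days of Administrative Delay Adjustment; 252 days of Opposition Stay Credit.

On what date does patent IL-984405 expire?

2007-06-11

Earliest priority filing: 17 May 1982.
Base term: 17 May 1982 + 23 years → 17 May 2005.
Administrative Delay Adjustment: +503 days → 2 October 2006.
Opposition Stay Credit: +252 days → 11 June 2007.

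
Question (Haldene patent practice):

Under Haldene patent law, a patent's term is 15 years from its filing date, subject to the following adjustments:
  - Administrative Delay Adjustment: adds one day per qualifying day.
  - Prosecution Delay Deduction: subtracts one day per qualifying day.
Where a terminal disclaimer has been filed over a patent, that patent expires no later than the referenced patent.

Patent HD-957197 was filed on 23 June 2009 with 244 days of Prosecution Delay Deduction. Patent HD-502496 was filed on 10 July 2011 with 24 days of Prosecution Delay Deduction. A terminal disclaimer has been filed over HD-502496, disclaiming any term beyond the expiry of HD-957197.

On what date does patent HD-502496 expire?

Natural term of HD-502496:
  Base: filing + 15 years → 10 July 2026.
  Prosecution Delay Deduction: −24 days → 16 June 2026.
Expiry of referenced patent HD-957197:
  Base: filing + 15 years → 23 June 2024.
  Prosecution Delay Deduction: −244 days → 23 October 2023.
Terminal disclaimer: HD-502496 expires on the earlier of 16 June 2026 and 23 October 2023.

October 23, 2023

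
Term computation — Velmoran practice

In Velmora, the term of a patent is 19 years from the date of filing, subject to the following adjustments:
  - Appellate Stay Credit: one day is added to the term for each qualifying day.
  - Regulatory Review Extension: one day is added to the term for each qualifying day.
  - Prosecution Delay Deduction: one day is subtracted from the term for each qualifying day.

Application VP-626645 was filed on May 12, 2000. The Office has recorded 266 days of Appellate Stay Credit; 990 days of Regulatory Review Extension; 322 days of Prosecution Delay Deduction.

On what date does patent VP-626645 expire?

Base term: filing date + 19 years → 12 May 2019.
Appellate Stay Credit: +266 days → 2 February 2020.
Regulatory Review Extension: +990 days → 19 October 2022.
Prosecution Delay Deduction: −322 days → 1 December 2021.

2021-12-01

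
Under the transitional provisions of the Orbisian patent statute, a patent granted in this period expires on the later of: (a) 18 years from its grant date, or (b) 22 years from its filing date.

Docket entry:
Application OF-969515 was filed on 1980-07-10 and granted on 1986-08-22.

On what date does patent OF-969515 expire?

(a) grant + 18 years → 22 August 2004.
(b) filing + 22 years → 10 July 2002.
Later of the two: 22 August 2004.

August 22, 2004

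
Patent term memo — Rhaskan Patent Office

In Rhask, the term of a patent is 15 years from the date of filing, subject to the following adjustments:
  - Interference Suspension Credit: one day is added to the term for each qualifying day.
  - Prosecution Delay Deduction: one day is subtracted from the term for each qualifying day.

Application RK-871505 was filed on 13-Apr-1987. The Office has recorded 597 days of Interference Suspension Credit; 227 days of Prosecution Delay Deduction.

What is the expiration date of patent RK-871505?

2003-04-18

Base term: filing date + 15 years → 13 April 2002.
Interference Suspension Credit: +597 days → 1 December 2003.
Prosecution Delay Deduction: −227 days → 18 April 2003.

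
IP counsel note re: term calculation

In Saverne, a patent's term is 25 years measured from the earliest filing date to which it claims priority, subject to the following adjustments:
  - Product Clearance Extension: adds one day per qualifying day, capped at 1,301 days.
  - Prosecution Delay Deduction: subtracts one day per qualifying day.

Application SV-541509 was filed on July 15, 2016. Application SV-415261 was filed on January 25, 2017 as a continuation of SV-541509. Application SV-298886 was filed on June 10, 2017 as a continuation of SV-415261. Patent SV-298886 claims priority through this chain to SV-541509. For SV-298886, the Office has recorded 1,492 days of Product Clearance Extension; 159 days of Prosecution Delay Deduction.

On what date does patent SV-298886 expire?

Earliest priority filing: 15 July 2016.
Base term: 15 July 2016 + 25 years → 15 July 2041.
Product Clearance Extension: 1492 days claimed exceeds the 1301-day cap, so +1301 days → 5 February 2045.
Prosecution Delay Deduction: −159 days → 30 August 2044.

2044-08-30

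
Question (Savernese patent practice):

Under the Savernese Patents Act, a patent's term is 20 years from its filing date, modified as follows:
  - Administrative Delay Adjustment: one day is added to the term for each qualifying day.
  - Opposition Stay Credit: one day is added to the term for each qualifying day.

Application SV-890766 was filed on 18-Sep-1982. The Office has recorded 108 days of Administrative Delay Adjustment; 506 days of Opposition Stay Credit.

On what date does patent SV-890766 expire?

2004-05-24

Base term: filing date + 20 years → 18 September 2002.
Administrative Delay Adjustment: +108 days → 4 January 2003.
Opposition Stay Credit: +506 days → 24 May 2004.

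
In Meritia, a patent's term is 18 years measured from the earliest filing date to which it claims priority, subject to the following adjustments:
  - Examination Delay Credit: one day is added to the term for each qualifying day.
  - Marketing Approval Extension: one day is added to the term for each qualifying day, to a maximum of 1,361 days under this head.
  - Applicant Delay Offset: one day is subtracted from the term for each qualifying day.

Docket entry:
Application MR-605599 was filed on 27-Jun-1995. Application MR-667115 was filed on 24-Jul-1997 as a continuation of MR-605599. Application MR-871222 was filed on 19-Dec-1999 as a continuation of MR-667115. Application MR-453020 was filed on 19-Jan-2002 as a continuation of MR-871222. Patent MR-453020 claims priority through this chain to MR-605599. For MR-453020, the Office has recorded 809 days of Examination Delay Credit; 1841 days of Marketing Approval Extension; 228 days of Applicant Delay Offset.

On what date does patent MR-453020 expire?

2018-10-21

Earliest priority filing: 27 June 1995.
Base term: 27 June 1995 + 18 years → 27 June 2013.
Examination Delay Credit: +809 days → 14 September 2015.
Marketing Approval Extension: 1841 days claimed exceeds the 1361-day cap, so +1361 days → 6 June 2019.
Applicant Delay Offset: −228 days → 21 October 2018.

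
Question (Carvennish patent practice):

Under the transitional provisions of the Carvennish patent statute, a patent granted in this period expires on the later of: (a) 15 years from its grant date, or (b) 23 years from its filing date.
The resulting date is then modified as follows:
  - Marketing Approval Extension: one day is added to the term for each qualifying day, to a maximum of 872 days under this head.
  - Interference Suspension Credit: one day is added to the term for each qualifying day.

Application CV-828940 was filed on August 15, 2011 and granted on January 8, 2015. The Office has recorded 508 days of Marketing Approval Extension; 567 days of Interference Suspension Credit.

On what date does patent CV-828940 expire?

(a) grant + 15 years → 8 January 2030.
(b) filing + 23 years → 15 August 2034.
Later of the two: 15 August 2034.
Marketing Approval Extension: 508 days (within the 872-day cap) → +508 days → 5 January 2036.
Interference Suspension Credit: +567 days → 25 July 2037.

2037-07-25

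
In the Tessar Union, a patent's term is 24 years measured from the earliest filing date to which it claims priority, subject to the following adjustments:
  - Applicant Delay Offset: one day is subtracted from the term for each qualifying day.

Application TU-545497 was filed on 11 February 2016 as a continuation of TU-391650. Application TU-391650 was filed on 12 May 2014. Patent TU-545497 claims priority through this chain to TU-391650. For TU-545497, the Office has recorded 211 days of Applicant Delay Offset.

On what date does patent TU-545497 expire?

2037-10-13

Earliest priority filing: 12 May 2014.
Base term: 12 May 2014 + 24 years → 12 May 2038.
Applicant Delay Offset: −211 days → 13 October 2037.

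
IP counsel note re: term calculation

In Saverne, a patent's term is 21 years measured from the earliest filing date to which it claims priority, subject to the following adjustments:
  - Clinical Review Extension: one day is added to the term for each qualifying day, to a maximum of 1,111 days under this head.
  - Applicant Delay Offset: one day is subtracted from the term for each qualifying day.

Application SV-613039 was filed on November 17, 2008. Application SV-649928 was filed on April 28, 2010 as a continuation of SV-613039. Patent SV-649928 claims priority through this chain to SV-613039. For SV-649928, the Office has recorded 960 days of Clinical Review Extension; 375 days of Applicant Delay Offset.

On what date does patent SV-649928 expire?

Earliest priority filing: 17 November 2008.
Base term: 17 November 2008 + 21 years → 17 November 2029.
Clinical Review Extension: 960 days (within the 1111-day cap) → +960 days → 4 July 2032.
Applicant Delay Offset: −375 days → 25 June 2031.

2031-06-25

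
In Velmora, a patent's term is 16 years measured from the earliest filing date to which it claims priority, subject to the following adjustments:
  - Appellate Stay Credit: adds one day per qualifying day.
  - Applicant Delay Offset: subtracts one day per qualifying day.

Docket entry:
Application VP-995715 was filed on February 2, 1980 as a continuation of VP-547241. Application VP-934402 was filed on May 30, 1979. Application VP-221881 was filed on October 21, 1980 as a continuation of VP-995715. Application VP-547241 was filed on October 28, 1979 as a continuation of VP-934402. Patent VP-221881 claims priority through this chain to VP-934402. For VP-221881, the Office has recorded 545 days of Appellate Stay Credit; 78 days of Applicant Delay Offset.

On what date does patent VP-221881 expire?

Earliest priority filing: 30 May 1979.
Base term: 30 May 1979 + 16 years → 30 May 1995.
Appellate Stay Credit: +545 days → 25 November 1996.
Applicant Delay Offset: −78 days → 8 September 1996.

1996-09-08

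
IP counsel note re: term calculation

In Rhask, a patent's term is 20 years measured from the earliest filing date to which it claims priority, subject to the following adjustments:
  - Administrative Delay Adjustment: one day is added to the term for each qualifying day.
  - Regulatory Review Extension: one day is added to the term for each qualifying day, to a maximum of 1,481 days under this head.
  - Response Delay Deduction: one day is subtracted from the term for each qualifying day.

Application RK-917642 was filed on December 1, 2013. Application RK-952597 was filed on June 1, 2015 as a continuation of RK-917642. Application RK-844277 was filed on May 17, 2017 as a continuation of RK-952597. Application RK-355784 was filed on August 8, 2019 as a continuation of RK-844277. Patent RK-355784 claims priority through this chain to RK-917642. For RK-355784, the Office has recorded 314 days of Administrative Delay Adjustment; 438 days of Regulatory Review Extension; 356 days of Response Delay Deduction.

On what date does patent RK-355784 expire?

Earliest priority filing: 1 December 2013.
Base term: 1 December 2013 + 20 years → 1 December 2033.
Administrative Delay Adjustment: +314 days → 11 October 2034.
Regulatory Review Extension: 438 days (within the 1481-day cap) → +438 days → 23 December 2035.
Response Delay Deduction: −356 days → 1 January 2035.

January 1, 2035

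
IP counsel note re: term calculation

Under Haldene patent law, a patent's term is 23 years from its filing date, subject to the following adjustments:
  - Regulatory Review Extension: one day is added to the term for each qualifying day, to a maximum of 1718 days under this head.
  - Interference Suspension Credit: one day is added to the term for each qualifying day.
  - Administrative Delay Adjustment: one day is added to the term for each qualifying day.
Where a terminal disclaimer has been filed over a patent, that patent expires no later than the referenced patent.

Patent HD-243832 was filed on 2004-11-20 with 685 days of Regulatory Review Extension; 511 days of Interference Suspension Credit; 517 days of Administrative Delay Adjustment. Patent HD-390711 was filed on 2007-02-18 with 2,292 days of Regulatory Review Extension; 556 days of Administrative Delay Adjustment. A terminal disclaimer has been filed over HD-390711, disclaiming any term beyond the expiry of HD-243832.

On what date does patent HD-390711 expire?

July 29, 2032

Natural term of HD-390711:
  Base: filing + 23 years → 18 February 2030.
  Regulatory Review Extension: 2292 days claimed exceeds the 1718-day cap, so +1718 days → 2 November 2034.
  Administrative Delay Adjustment: +556 days → 11 May 2036.
Expiry of referenced patent HD-243832:
  Base: filing + 23 years → 20 November 2027.
  Regulatory Review Extension: 685 days (within the 1718-day cap) → +685 days → 5 October 2029.
  Interference Suspension Credit: +511 days → 28 February 2031.
  Administrative Delay Adjustment: +517 days → 29 July 2032.
Terminal disclaimer: HD-390711 expires on the earlier of 11 May 2036 and 29 July 2032.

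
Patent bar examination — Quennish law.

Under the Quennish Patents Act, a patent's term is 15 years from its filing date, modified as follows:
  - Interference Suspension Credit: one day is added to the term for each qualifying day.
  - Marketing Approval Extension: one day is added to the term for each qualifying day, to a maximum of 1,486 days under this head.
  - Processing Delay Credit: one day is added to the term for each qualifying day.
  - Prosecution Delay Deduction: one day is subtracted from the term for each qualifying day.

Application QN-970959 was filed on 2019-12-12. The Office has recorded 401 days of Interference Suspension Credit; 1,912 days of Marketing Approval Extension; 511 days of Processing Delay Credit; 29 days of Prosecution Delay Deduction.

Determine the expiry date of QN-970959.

2041-06-07

Base term: filing date + 15 years → 12 December 2034.
Interference Suspension Credit: +401 days → 17 January 2036.
Marketing Approval Extension: 1912 days claimed exceeds the 1486-day cap, so +1486 days → 11 February 2040.
Processing Delay Credit: +511 days → 6 July 2041.
Prosecution Delay Deduction: −29 days → 7 June 2041.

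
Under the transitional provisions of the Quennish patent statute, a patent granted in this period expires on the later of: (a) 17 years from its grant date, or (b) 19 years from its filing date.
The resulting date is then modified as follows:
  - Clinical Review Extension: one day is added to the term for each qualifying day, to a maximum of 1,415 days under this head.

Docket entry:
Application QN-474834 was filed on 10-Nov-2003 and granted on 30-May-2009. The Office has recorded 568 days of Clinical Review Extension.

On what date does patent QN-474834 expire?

(a) grant + 17 years → 30 May 2026.
(b) filing + 19 years → 10 November 2022.
Later of the two: 30 May 2026.
Clinical Review Extension: 568 days (within the 1415-day cap) → +568 days → 19 December 2027.

December 19, 2027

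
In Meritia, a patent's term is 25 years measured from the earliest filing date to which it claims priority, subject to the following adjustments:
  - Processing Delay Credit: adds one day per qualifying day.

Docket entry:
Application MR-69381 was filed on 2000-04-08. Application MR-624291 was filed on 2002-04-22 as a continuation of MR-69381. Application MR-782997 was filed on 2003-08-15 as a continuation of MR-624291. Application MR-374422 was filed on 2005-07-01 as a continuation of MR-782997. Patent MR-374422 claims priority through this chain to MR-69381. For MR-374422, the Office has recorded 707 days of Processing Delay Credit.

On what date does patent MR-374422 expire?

Earliest priority filing: 8 April 2000.
Base term: 8 April 2000 + 25 years → 8 April 2025.
Processing Delay Credit: +707 days → 16 March 2027.

2027-03-16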